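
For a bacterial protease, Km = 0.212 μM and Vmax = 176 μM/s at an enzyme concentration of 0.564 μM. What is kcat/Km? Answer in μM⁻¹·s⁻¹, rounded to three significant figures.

kcat = Vmax/[E]total = 176/0.564 = 312 s⁻¹.
kcat/Km = 312/0.212 = 1470 μM⁻¹·s⁻¹.

1470 μM⁻¹·s⁻¹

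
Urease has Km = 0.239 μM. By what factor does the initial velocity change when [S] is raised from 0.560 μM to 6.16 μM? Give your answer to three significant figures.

1.37

The fractional saturations are [S]/(Km+[S]) = 0.560/0.7990 = 0.7009 and 6.16/6.399 = 0.9627.
v₂/v₁ is just their ratio: 0.9627/0.7009 = 1.37.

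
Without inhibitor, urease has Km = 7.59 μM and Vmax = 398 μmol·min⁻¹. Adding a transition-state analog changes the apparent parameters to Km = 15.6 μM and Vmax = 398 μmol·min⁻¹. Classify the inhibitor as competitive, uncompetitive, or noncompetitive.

Km increases (7.59 → 15.6 μM) while Vmax is unchanged — the hallmark of competitive inhibition.

competitive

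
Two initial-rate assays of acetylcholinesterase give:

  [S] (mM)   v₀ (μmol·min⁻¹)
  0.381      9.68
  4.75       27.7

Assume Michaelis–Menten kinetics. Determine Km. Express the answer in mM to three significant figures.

In reciprocal form, 1/v = (Km/Vmax)·(1/[S]) + 1/Vmax. The two points give (1/[S], 1/v) = (2.625, 0.1033) and (0.2105, 0.03610).
Slope = (0.1033 − 0.03610)/(2.625 − 0.2105) = 0.02784; intercept = 0.1033 − 0.02784×2.625 = 0.03024.
Vmax = 1/intercept = 33.1 μmol·min⁻¹; Km = slope × Vmax = 0.02784 × 33.1 = 0.921 mM.

0.921 mM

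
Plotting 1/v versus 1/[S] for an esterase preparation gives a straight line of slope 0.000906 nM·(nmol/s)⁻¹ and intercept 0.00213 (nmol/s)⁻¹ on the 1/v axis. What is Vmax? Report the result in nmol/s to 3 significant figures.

The y-intercept of a Lineweaver–Burk plot equals 1/Vmax, so Vmax = 1/0.00213 = 469 nmol/s.

469 nmol/s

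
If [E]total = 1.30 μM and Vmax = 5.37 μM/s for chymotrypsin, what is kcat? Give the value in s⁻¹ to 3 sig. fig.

kcat = Vmax/[E]total = 5.37 μM/s / 1.30 μM = 4.13 s⁻¹.

4.13 s⁻¹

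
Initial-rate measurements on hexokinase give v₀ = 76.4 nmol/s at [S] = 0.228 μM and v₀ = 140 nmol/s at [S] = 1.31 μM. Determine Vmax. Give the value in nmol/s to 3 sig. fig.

170 nmol/s

In reciprocal form, 1/v = (Km/Vmax)·(1/[S]) + 1/Vmax. The two points give (1/[S], 1/v) = (4.386, 0.01309) and (0.7634, 0.007143).
Slope = (0.01309 − 0.007143)/(4.386 − 0.7634) = 0.001641; intercept = 0.01309 − 0.001641×4.386 = 0.005890.
Vmax = 1/intercept = 170 nmol/s; Km = slope × Vmax = 0.001641 × 170 = 0.279 μM.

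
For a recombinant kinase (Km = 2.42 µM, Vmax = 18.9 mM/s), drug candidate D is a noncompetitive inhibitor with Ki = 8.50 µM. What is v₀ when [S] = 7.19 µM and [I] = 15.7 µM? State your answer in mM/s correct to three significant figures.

4.97 mM/s

With α = 1 + [I]/Ki = 1 + 15.7/8.50 = 2.847, the noncompetitive rate law is v = (Vmax/α)·[S] / (Km + [S]).
v = (18.9/2.847)×7.19 / (2.42 + 7.19) = 47.73/9.610 = 4.97 mM/s.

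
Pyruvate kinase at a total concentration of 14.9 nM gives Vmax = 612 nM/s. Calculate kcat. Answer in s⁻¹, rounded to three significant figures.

41.1 s⁻¹

kcat = Vmax/[E]total = 612 nM/s / 14.9 nM = 41.1 s⁻¹.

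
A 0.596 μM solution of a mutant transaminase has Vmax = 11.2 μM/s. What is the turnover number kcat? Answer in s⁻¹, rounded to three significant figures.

18.8 s⁻¹

kcat = Vmax/[E]total = 11.2 μM/s / 0.596 μM = 18.8 s⁻¹.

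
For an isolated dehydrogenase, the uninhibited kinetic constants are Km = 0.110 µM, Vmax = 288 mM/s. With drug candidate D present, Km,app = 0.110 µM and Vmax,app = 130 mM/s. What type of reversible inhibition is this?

Vmax decreases (288 → 130 mM/s) while Km is unchanged — pure noncompetitive inhibition.

noncompetitive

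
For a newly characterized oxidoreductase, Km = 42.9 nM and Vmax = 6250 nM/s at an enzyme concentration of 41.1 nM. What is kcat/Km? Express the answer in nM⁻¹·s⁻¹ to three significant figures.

kcat = Vmax/[E]total = 6250/41.1 = 152 s⁻¹.
kcat/Km = 152/42.9 = 3.54 nM⁻¹·s⁻¹.

3.54 nM⁻¹·s⁻¹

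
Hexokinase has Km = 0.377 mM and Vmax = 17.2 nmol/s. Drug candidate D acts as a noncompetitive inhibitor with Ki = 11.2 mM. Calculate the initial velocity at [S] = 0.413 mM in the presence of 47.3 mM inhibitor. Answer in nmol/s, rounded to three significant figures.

With α = 1 + [I]/Ki = 1 + 47.3/11.2 = 5.223, the noncompetitive rate law is v = (Vmax/α)·[S] / (Km + [S]).
v = (17.2/5.223)×0.413 / (0.377 + 0.413) = 1.360/0.7900 = 1.72 nmol/s.

1.72 nmol/s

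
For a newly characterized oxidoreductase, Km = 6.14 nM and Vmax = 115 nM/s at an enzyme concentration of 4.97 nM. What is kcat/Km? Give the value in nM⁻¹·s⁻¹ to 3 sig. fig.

kcat = Vmax/[E]total = 115/4.97 = 23.1 s⁻¹.
kcat/Km = 23.1/6.14 = 3.77 nM⁻¹·s⁻¹.

3.77 nM⁻¹·s⁻¹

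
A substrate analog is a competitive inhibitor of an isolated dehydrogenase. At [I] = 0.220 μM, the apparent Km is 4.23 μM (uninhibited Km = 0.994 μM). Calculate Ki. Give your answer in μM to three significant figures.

0.0676 μM

Competitive: Km,app = α·Km with α = 1 + [I]/Ki.
α = Km,app/Km = 4.23/0.994 = 4.256.
Ki = [I]/(α − 1) = 0.220/3.256 = 0.0676 μM.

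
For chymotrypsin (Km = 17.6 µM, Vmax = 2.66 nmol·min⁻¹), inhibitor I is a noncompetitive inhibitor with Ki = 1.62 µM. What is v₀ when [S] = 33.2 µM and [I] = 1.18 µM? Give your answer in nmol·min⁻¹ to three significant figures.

1.01 nmol·min⁻¹

α = 1 + [I]/Ki = 1 + 1.18/1.62 = 1.728.
For a noncompetitive inhibitor, Vmax is reduced to Vmax/α while Km is unchanged: Km,app = 17.6 µM, Vmax,app = 1.54 nmol·min⁻¹.
v = Vmax,app·[S]/(Km,app + [S]) = 1.54 × 33.2/(17.6 + 33.2) = 1.01 nmol·min⁻¹.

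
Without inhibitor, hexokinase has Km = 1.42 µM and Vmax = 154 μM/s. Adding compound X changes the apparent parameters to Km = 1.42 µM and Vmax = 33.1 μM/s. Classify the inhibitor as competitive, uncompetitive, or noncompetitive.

Vmax decreases (154 → 33.1 μM/s) while Km is unchanged — pure noncompetitive inhibition.

noncompetitive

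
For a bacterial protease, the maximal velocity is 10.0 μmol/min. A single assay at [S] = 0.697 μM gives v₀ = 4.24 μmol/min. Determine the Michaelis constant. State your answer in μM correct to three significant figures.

0.947 μM

From v = Vmax[S]/(Km+[S]), Km = [S](Vmax − v)/v.
Km = 0.697 × (10.0 − 4.24) / 4.24 = 4.015/4.24 = 0.947 μM.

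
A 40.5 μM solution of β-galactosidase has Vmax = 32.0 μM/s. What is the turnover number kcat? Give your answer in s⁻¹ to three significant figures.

kcat = Vmax/[E]total = 32.0 μM/s / 40.5 μM = 0.790 s⁻¹.

0.790 s⁻¹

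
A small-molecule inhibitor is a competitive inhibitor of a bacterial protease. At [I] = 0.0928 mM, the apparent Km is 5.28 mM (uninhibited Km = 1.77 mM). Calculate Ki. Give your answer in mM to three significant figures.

0.0468 mM

Competitive: Km,app = α·Km with α = 1 + [I]/Ki.
α = Km,app/Km = 5.28/1.77 = 2.983.
Since α = 1 + [I]/Ki, [I]/Ki = 2.983 − 1 = 1.983 and Ki = 0.0928/1.983 = 0.0468 mM.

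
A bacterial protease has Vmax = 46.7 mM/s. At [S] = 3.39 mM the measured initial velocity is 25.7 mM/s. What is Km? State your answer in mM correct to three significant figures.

From v = Vmax[S]/(Km+[S]), Km = [S](Vmax − v)/v.
Km = 3.39 × (46.7 − 25.7) / 25.7 = 71.19/25.7 = 2.77 mM.

2.77 mM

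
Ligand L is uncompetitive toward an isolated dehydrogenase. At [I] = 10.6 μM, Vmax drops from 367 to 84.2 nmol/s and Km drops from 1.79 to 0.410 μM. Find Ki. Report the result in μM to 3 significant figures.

Uncompetitive: Vmax,app = Vmax/α (and Km,app = Km/α) with α = 1 + [I]/Ki.
α = Vmax/Vmax,app = 367/84.2 = 4.359.
Ki = [I]/(α − 1) = 10.6/3.359 = 3.16 μM.

3.16 μM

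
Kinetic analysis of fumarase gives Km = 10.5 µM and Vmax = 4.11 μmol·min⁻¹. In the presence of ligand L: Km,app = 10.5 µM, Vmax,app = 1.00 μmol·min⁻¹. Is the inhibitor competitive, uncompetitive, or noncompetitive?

noncompetitive

Vmax decreases (4.11 → 1.00 μmol·min⁻¹) while Km is unchanged — pure noncompetitive inhibition.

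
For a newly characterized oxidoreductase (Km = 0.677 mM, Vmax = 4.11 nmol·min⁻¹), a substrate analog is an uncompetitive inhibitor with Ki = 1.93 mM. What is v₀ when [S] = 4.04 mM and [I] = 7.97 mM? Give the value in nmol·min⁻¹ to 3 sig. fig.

0.776 nmol·min⁻¹

α = 1 + [I]/Ki = 1 + 7.97/1.93 = 5.130.
For an uncompetitive inhibitor, both parameters are divided by α, giving Vmax/α and Km/α: Km,app = 0.132 mM, Vmax,app = 0.801 nmol·min⁻¹.
v = Vmax,app·[S]/(Km,app + [S]) = 0.801 × 4.04/(0.132 + 4.04) = 0.776 nmol·min⁻¹.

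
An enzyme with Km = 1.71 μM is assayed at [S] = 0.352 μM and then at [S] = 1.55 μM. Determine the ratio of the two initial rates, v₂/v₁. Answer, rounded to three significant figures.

2.79

Since Vmax cancels, v₂/v₁ = [S]₂(Km+[S]₁) / [S]₁(Km+[S]₂).
= 1.55×(1.71+0.352) / (0.352×(1.71+1.55)) = 3.196/1.148 = 2.79.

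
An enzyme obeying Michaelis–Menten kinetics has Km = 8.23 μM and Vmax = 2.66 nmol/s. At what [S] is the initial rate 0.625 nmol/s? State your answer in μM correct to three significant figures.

Rearranging v = Vmax[S]/(Km+[S]) gives [S] = Km·v/(Vmax − v).
[S] = 8.23 × 0.625 / (2.66 − 0.625) = 5.144/2.035 = 2.53 μM.

2.53 μM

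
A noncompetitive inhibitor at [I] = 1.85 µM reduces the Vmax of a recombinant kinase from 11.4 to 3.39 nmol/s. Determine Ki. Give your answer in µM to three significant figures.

Noncompetitive: Vmax,app = Vmax/α with α = 1 + [I]/Ki.
α = Vmax/Vmax,app = 11.4/3.39 = 3.363.
Since α = 1 + [I]/Ki, [I]/Ki = 3.363 − 1 = 2.363 and Ki = 1.85/2.363 = 0.783 µM.

0.783 µM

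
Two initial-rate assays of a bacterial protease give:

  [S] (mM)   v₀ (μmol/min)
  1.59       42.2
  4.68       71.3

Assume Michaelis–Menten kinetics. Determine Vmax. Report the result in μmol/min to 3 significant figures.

In reciprocal form, 1/v = (Km/Vmax)·(1/[S]) + 1/Vmax. The two points give (1/[S], 1/v) = (0.6289, 0.02370) and (0.2137, 0.01403).
Slope = (0.02370 − 0.01403)/(0.6289 − 0.2137) = 0.02329; intercept = 0.02370 − 0.02329×0.6289 = 0.009049.
Vmax = 1/intercept = 111 μmol/min; Km = slope × Vmax = 0.02329 × 111 = 2.57 mM.

111 μmol/min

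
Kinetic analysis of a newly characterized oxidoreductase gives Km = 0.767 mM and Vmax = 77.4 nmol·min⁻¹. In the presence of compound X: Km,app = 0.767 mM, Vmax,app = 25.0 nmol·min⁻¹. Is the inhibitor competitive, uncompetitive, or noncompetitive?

Vmax decreases (77.4 → 25.0 nmol·min⁻¹) while Km is unchanged — pure noncompetitive inhibition.

noncompetitive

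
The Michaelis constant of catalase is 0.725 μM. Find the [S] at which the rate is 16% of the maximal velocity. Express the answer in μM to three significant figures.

v/Vmax = [S]/(Km+[S]) = 0.16, so [S] = Km·0.16/(1 − 0.16) = 0.725 × 0.1905.
[S] = 0.138 μM.

0.138 μM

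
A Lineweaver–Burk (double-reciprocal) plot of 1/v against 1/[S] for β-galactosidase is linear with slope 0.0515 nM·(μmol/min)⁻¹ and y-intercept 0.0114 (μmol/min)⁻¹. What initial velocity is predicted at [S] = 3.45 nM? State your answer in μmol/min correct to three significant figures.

38.0 μmol/min

The y-intercept is 1/Vmax, so Vmax = 1/0.0114 = 87.7 μmol/min.
The slope is Km/Vmax, so Km = 0.0515 × 87.7 = 4.52 nM.
Then v = 87.7 × 3.45/(4.52 + 3.45) = 38.0 μmol/min.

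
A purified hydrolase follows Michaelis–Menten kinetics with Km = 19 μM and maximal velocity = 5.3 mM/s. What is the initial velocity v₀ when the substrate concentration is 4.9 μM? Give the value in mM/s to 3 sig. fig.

1.09 mM/s

[S]/(Km+[S]) = 4.9/23.90 = 0.2050, the fractional saturation.
v = 0.2050 × Vmax = 0.2050 × 5.3 = 1.09 mM/s.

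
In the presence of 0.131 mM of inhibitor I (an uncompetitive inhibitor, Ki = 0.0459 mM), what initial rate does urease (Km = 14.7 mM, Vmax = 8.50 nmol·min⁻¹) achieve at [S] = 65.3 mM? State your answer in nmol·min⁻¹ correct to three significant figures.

2.08 nmol·min⁻¹

With α = 1 + [I]/Ki = 1 + 0.131/0.0459 = 3.854, the uncompetitive rate law is v = (Vmax/α)·[S] / (Km/α + [S]).
v = (8.50/3.854)×65.3 / (14.7/3.854 + 65.3) = 144.0/69.11 = 2.08 nmol·min⁻¹.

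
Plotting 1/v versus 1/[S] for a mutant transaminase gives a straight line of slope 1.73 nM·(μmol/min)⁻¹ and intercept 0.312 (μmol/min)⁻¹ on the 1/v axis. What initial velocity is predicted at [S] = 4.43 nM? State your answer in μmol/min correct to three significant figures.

1.42 μmol/min

The y-intercept is 1/Vmax, so Vmax = 1/0.312 = 3.21 μmol/min.
The slope is Km/Vmax, so Km = 1.73 × 3.21 = 5.54 nM.
Then v = 3.21 × 4.43/(5.54 + 4.43) = 1.42 μmol/min.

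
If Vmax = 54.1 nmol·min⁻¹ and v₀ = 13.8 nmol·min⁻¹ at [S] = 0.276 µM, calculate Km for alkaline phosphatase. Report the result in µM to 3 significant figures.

0.806 µM

v/Vmax = 13.8/54.1 = 0.2551 = [S]/(Km+[S]).
So Km + [S] = [S]/0.2551 = 1.082 µM, giving Km = 1.082 − 0.276 = 0.806 µM.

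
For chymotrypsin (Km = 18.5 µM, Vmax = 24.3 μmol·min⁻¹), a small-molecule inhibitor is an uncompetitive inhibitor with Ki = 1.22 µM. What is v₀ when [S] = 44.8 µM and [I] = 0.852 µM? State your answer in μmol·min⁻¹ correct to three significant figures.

11.5 μmol·min⁻¹

α = 1 + [I]/Ki = 1 + 0.852/1.22 = 1.698.
For an uncompetitive inhibitor, both parameters are divided by α, giving Vmax/α and Km/α: Km,app = 10.9 µM, Vmax,app = 14.3 μmol·min⁻¹.
v = Vmax,app·[S]/(Km,app + [S]) = 14.3 × 44.8/(10.9 + 44.8) = 11.5 μmol·min⁻¹.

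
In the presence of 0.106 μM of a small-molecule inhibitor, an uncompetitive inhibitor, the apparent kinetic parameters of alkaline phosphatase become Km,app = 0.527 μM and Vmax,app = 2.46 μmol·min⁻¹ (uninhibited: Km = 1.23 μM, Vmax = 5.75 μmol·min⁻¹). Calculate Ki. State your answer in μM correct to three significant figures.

Uncompetitive: Vmax,app = Vmax/α (and Km,app = Km/α) with α = 1 + [I]/Ki.
α = Vmax/Vmax,app = 5.75/2.46 = 2.337.
Ki = [I]/(α − 1) = 0.106/1.337 = 0.0793 μM.

0.0793 μM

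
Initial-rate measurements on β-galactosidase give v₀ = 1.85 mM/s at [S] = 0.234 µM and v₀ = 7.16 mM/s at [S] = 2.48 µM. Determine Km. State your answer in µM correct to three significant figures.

1.06 µM

In reciprocal form, 1/v = (Km/Vmax)·(1/[S]) + 1/Vmax. The two points give (1/[S], 1/v) = (4.274, 0.5405) and (0.4032, 0.1397).
Slope = (0.5405 − 0.1397)/(4.274 − 0.4032) = 0.1036; intercept = 0.5405 − 0.1036×4.274 = 0.09790.
Vmax = 1/intercept = 10.2 mM/s; Km = slope × Vmax = 0.1036 × 10.2 = 1.06 µM.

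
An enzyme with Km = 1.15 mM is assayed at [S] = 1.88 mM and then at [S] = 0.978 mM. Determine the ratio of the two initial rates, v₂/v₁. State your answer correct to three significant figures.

Since Vmax cancels, v₂/v₁ = [S]₂(Km+[S]₁) / [S]₁(Km+[S]₂).
= 0.978×(1.15+1.88) / (1.88×(1.15+0.978)) = 2.963/4.001 = 0.741.

0.741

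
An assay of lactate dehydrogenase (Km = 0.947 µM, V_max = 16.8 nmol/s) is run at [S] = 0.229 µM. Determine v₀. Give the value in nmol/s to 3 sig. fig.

[S]/(Km+[S]) = 0.229/1.176 = 0.1947, the fractional saturation.
v = 0.1947 × Vmax = 0.1947 × 16.8 = 3.27 nmol/s.

3.27 nmol/s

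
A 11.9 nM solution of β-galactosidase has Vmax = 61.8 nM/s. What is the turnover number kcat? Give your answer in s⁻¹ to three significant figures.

kcat = Vmax/[E]total = 61.8 nM/s / 11.9 nM = 5.19 s⁻¹.

5.19 s⁻¹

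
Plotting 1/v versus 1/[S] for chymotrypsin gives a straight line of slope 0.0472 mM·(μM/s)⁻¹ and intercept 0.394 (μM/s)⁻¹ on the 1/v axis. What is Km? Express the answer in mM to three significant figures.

y-intercept = 1/Vmax ⇒ Vmax = 2.54 μM/s; slope = Km/Vmax ⇒ Km = slope × Vmax.
Km = 0.0472 × 2.54 = 0.120 mM.

0.120 mM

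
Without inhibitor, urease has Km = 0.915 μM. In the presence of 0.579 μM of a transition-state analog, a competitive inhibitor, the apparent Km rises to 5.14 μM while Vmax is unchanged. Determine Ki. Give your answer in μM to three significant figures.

Competitive: Km,app = α·Km with α = 1 + [I]/Ki.
α = Km,app/Km = 5.14/0.915 = 5.617.
Since α = 1 + [I]/Ki, [I]/Ki = 5.617 − 1 = 4.617 and Ki = 0.579/4.617 = 0.125 μM.

0.125 μM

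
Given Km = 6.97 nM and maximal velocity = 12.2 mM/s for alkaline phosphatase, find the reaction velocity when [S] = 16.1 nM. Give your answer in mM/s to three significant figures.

8.51 mM/s

[S]/(Km+[S]) = 16.1/23.07 = 0.6979, the fractional saturation.
v = 0.6979 × Vmax = 0.6979 × 12.2 = 8.51 mM/s.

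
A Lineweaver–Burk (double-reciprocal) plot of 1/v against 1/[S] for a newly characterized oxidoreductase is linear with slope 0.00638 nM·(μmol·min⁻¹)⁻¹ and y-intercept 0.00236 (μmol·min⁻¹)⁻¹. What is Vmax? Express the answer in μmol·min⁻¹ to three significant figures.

424 μmol·min⁻¹

The y-intercept of a Lineweaver–Burk plot equals 1/Vmax, so Vmax = 1/0.00236 = 424 μmol·min⁻¹.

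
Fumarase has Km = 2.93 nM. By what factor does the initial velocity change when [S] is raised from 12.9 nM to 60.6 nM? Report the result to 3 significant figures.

Since Vmax cancels, v₂/v₁ = [S]₂(Km+[S]₁) / [S]₁(Km+[S]₂).
= 60.6×(2.93+12.9) / (12.9×(2.93+60.6)) = 959.3/819.5 = 1.17.

1.17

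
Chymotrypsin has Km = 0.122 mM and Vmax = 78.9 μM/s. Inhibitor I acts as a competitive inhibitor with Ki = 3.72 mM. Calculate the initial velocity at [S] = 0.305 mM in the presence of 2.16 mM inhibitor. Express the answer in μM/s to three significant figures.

With α = 1 + [I]/Ki = 1 + 2.16/3.72 = 1.581, the competitive rate law is v = Vmax[S] / (αKm + [S]).
v = 78.9×0.305 / (1.581×0.122 + 0.305) = 24.06/0.4978 = 48.3 μM/s.

48.3 μM/s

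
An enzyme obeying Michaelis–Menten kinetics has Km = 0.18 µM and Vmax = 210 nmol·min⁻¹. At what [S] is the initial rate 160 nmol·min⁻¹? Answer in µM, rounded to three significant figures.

0.576 µM

The required fractional saturation is v/Vmax = 160/210 = 0.7619.
Then [S]/(Km+[S]) = 0.7619 ⇒ [S] = 0.18 × 0.7619/(1 − 0.7619) = 0.576 µM.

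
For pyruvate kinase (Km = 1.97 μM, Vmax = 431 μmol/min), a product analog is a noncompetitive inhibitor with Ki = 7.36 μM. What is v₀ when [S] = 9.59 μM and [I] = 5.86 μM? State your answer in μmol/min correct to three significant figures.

With α = 1 + [I]/Ki = 1 + 5.86/7.36 = 1.796, the noncompetitive rate law is v = (Vmax/α)·[S] / (Km + [S]).
v = (431/1.796)×9.59 / (1.97 + 9.59) = 2301/11.56 = 199 μmol/min.

199 μmol/min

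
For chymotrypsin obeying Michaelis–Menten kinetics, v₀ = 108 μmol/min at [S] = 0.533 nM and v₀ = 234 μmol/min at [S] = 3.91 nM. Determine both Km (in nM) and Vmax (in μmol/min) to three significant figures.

From v = Vmax[S]/(Km+[S]), each point gives Vmax = v(Km+[S])/[S].
Equating: 108(Km+0.533)/0.533 = 234(Km+3.91)/3.91.
202.6·Km + 108 = 59.85·Km + 234, so (202.6 − 59.85)·Km = 234 − 108.
Km = 126.0/142.8 = 0.882 nM; then Vmax = 108(0.882+0.533)/0.533 = 287 μmol/min.

Km = 0.882 nM; Vmax = 287 μmol/min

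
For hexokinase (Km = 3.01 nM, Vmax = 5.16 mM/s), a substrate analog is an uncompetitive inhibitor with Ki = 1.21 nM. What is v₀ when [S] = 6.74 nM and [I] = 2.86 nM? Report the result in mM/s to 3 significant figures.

With α = 1 + [I]/Ki = 1 + 2.86/1.21 = 3.364, the uncompetitive rate law is v = (Vmax/α)·[S] / (Km/α + [S]).
v = (5.16/3.364)×6.74 / (3.01/3.364 + 6.74) = 10.34/7.635 = 1.35 mM/s.

1.35 mM/s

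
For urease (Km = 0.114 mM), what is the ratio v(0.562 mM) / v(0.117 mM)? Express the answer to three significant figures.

The fractional saturations are [S]/(Km+[S]) = 0.117/0.2310 = 0.5065 and 0.562/0.6760 = 0.8314.
v₂/v₁ is just their ratio: 0.8314/0.5065 = 1.64.

1.64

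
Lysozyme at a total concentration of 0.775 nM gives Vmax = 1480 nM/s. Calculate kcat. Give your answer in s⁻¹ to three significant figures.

1910 s⁻¹

kcat = Vmax/[E]total = 1480 nM/s / 0.775 nM = 1910 s⁻¹.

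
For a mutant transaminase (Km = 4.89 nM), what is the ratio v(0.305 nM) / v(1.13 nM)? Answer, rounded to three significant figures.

Since Vmax cancels, v₂/v₁ = [S]₂(Km+[S]₁) / [S]₁(Km+[S]₂).
= 0.305×(4.89+1.13) / (1.13×(4.89+0.305)) = 1.836/5.870 = 0.313.

0.313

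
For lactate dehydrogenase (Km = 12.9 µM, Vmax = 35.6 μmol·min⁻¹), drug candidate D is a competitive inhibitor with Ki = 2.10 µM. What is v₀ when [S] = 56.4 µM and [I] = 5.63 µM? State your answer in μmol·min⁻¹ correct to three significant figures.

19.3 μmol·min⁻¹

With α = 1 + [I]/Ki = 1 + 5.63/2.10 = 3.681, the competitive rate law is v = Vmax[S] / (αKm + [S]).
v = 35.6×56.4 / (3.681×12.9 + 56.4) = 2008/103.9 = 19.3 μmol·min⁻¹.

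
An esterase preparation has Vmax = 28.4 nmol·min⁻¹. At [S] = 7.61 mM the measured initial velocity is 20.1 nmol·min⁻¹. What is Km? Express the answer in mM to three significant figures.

3.14 mM

From v = Vmax[S]/(Km+[S]), Km = [S](Vmax − v)/v.
Km = 7.61 × (28.4 − 20.1) / 20.1 = 63.16/20.1 = 3.14 mM.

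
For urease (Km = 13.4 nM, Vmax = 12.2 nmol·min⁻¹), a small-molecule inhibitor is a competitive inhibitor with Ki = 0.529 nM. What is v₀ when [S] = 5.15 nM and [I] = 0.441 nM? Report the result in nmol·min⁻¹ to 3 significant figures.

2.11 nmol·min⁻¹

α = 1 + [I]/Ki = 1 + 0.441/0.529 = 1.834.
For a competitive inhibitor, Vmax is unchanged and the apparent Km becomes α·Km: Km,app = 24.6 nM, Vmax,app = 12.2 nmol·min⁻¹.
v = Vmax,app·[S]/(Km,app + [S]) = 12.2 × 5.15/(24.6 + 5.15) = 2.11 nmol·min⁻¹.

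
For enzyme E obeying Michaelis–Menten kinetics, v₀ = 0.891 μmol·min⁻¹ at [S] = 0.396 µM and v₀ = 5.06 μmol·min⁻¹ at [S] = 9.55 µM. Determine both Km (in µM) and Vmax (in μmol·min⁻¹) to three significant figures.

Km = 2.42 µM; Vmax = 6.34 μmol·min⁻¹

In reciprocal form, 1/v = (Km/Vmax)·(1/[S]) + 1/Vmax. The two points give (1/[S], 1/v) = (2.525, 1.122) and (0.1047, 0.1976).
Slope = (1.122 − 0.1976)/(2.525 − 0.1047) = 0.3820; intercept = 1.122 − 0.3820×2.525 = 0.1576.
Vmax = 1/intercept = 6.34 μmol·min⁻¹; Km = slope × Vmax = 0.3820 × 6.34 = 2.42 µM.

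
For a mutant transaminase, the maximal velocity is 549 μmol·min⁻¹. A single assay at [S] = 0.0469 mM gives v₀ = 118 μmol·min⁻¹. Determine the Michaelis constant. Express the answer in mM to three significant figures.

From v = Vmax[S]/(Km+[S]), Km = [S](Vmax − v)/v.
Km = 0.0469 × (549 − 118) / 118 = 20.21/118 = 0.171 mM.

0.171 mM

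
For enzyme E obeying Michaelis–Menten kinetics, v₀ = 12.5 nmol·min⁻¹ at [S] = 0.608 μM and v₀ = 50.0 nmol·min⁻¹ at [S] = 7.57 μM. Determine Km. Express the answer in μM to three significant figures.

From v = Vmax[S]/(Km+[S]), each point gives Vmax = v(Km+[S])/[S].
Equating: 12.5(Km+0.608)/0.608 = 50.0(Km+7.57)/7.57.
20.56·Km + 12.5 = 6.605·Km + 50.0, so (20.56 − 6.605)·Km = 50.0 − 12.5.
Km = 37.50/13.95 = 2.69 μM; then Vmax = 12.5(2.69+0.608)/0.608 = 67.8 nmol·min⁻¹.

2.69 μM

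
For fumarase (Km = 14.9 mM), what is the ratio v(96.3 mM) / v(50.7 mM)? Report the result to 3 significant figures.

1.12

Since Vmax cancels, v₂/v₁ = [S]₂(Km+[S]₁) / [S]₁(Km+[S]₂).
= 96.3×(14.9+50.7) / (50.7×(14.9+96.3)) = 6317/5638 = 1.12.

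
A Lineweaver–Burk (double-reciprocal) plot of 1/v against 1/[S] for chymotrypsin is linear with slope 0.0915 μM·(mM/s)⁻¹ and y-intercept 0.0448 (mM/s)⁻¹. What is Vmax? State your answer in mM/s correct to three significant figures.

The y-intercept of a Lineweaver–Burk plot equals 1/Vmax, so Vmax = 1/0.0448 = 22.3 mM/s.

22.3 mM/s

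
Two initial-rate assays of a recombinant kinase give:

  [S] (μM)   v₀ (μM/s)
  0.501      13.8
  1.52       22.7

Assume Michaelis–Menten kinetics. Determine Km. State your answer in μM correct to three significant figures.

0.706 μM

In reciprocal form, 1/v = (Km/Vmax)·(1/[S]) + 1/Vmax. The two points give (1/[S], 1/v) = (1.996, 0.07246) and (0.6579, 0.04405).
Slope = (0.07246 − 0.04405)/(1.996 − 0.6579) = 0.02123; intercept = 0.07246 − 0.02123×1.996 = 0.03008.
Vmax = 1/intercept = 33.2 μM/s; Km = slope × Vmax = 0.02123 × 33.2 = 0.706 μM.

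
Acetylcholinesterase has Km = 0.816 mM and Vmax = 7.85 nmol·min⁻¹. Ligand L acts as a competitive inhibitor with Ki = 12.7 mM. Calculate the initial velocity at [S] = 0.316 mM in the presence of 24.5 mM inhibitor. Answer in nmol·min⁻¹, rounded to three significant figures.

α = 1 + [I]/Ki = 1 + 24.5/12.7 = 2.929.
For a competitive inhibitor, Vmax is unchanged and the apparent Km becomes α·Km: Km,app = 2.39 mM, Vmax,app = 7.85 nmol·min⁻¹.
v = Vmax,app·[S]/(Km,app + [S]) = 7.85 × 0.316/(2.39 + 0.316) = 0.917 nmol·min⁻¹.

0.917 nmol·min⁻¹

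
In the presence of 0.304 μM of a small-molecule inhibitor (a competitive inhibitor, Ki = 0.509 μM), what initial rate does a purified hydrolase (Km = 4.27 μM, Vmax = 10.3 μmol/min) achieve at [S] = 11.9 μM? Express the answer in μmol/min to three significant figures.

6.55 μmol/min

With α = 1 + [I]/Ki = 1 + 0.304/0.509 = 1.597, the competitive rate law is v = Vmax[S] / (αKm + [S]).
v = 10.3×11.9 / (1.597×4.27 + 11.9) = 122.6/18.72 = 6.55 μmol/min.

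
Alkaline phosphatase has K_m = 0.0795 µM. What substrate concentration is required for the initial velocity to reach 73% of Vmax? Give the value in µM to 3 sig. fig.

0.215 µM

v/Vmax = [S]/(Km+[S]) = 0.73, so [S] = Km·0.73/(1 − 0.73) = 0.0795 × 2.704.
[S] = 0.215 µM.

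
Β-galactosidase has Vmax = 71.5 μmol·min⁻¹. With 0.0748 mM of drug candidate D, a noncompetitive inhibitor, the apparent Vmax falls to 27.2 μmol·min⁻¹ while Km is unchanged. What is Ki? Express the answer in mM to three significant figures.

Noncompetitive: Vmax,app = Vmax/α with α = 1 + [I]/Ki.
α = Vmax/Vmax,app = 71.5/27.2 = 2.629.
Ki = [I]/(α − 1) = 0.0748/1.629 = 0.0459 mM.

0.0459 mM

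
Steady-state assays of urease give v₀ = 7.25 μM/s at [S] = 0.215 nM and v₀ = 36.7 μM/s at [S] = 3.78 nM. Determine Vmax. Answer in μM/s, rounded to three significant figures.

48.6 μM/s

From v = Vmax[S]/(Km+[S]), each point gives Vmax = v(Km+[S])/[S].
Equating: 7.25(Km+0.215)/0.215 = 36.7(Km+3.78)/3.78.
33.72·Km + 7.25 = 9.709·Km + 36.7, so (33.72 − 9.709)·Km = 36.7 − 7.25.
Km = 29.45/24.01 = 1.23 nM; then Vmax = 7.25(1.23+0.215)/0.215 = 48.6 μM/s.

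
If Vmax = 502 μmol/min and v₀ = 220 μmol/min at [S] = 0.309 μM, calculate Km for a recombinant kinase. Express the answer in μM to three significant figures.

0.396 μM

v/Vmax = 220/502 = 0.4382 = [S]/(Km+[S]).
So Km + [S] = [S]/0.4382 = 0.7051 μM, giving Km = 0.7051 − 0.309 = 0.396 μM.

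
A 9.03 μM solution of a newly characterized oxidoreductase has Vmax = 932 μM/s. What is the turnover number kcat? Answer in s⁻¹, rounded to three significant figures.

103 s⁻¹

kcat = Vmax/[E]total = 932 μM/s / 9.03 μM = 103 s⁻¹.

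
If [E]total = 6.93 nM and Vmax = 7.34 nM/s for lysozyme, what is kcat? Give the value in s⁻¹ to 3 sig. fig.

1.06 s⁻¹

kcat = Vmax/[E]total = 7.34 nM/s / 6.93 nM = 1.06 s⁻¹.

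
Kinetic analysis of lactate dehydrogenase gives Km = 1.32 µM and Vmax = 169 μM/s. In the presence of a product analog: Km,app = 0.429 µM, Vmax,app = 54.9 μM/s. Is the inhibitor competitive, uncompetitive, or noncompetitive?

Both Km and Vmax decrease by the same factor (~3.08-fold) — characteristic of uncompetitive inhibition.

uncompetitive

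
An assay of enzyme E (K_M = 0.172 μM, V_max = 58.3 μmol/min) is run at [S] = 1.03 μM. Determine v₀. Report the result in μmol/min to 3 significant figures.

50.0 μmol/min

[S]/(Km+[S]) = 1.03/1.202 = 0.8569, the fractional saturation.
v = 0.8569 × Vmax = 0.8569 × 58.3 = 50.0 μmol/min.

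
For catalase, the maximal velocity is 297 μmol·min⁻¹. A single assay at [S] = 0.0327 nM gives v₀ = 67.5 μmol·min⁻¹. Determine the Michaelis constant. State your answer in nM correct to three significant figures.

From v = Vmax[S]/(Km+[S]), Km = [S](Vmax − v)/v.
Km = 0.0327 × (297 − 67.5) / 67.5 = 7.505/67.5 = 0.111 nM.

0.111 nM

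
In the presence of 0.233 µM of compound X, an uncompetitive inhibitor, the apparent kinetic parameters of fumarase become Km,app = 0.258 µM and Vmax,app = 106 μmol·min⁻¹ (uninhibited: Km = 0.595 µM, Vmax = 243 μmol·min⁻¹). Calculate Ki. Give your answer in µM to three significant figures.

0.180 µM

Uncompetitive: Vmax,app = Vmax/α (and Km,app = Km/α) with α = 1 + [I]/Ki.
α = Vmax/Vmax,app = 243/106 = 2.292.
Since α = 1 + [I]/Ki, [I]/Ki = 2.292 − 1 = 1.292 and Ki = 0.233/1.292 = 0.180 µM.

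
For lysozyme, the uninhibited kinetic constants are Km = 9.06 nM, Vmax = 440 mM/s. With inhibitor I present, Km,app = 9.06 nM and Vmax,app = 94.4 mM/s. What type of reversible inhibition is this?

noncompetitive

Vmax decreases (440 → 94.4 mM/s) while Km is unchanged — pure noncompetitive inhibition.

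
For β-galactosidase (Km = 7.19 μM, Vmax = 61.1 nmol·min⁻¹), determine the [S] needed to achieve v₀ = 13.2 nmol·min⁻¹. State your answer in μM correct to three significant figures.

The required fractional saturation is v/Vmax = 13.2/61.1 = 0.2160.
Then [S]/(Km+[S]) = 0.2160 ⇒ [S] = 7.19 × 0.2160/(1 − 0.2160) = 1.98 μM.

1.98 μM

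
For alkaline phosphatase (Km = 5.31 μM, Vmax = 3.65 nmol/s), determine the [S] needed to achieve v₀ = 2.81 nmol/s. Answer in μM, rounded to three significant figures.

Rearranging v = Vmax[S]/(Km+[S]) gives [S] = Km·v/(Vmax − v).
[S] = 5.31 × 2.81 / (3.65 − 2.81) = 14.92/0.8400 = 17.8 μM.

17.8 μM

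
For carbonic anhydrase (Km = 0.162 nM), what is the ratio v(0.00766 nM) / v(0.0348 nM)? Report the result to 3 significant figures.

Since Vmax cancels, v₂/v₁ = [S]₂(Km+[S]₁) / [S]₁(Km+[S]₂).
= 0.00766×(0.162+0.0348) / (0.0348×(0.162+0.00766)) = 0.001507/0.005904 = 0.255.

0.255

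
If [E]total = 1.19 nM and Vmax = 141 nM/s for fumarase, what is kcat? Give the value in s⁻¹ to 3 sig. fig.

kcat = Vmax/[E]total = 141 nM/s / 1.19 nM = 118 s⁻¹.

118 s⁻¹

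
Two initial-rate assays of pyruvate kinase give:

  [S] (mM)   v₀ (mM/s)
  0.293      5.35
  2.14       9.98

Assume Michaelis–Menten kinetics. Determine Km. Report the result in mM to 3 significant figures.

0.341 mM

From v = Vmax[S]/(Km+[S]), each point gives Vmax = v(Km+[S])/[S].
Equating: 5.35(Km+0.293)/0.293 = 9.98(Km+2.14)/2.14.
18.26·Km + 5.35 = 4.664·Km + 9.98, so (18.26 − 4.664)·Km = 9.98 − 5.35.
Km = 4.630/13.60 = 0.341 mM; then Vmax = 5.35(0.341+0.293)/0.293 = 11.6 mM/s.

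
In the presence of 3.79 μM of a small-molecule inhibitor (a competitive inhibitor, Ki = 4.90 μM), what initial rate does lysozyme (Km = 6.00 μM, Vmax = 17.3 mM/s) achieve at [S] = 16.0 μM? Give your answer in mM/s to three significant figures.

10.4 mM/s

α = 1 + [I]/Ki = 1 + 3.79/4.90 = 1.773.
For a competitive inhibitor, Vmax is unchanged and the apparent Km becomes α·Km: Km,app = 10.6 μM, Vmax,app = 17.3 mM/s.
v = Vmax,app·[S]/(Km,app + [S]) = 17.3 × 16.0/(10.6 + 16.0) = 10.4 mM/s.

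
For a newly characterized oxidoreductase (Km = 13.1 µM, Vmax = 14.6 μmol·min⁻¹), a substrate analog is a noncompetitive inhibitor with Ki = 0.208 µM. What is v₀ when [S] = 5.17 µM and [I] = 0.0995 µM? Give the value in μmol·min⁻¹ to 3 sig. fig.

2.79 μmol·min⁻¹

α = 1 + [I]/Ki = 1 + 0.0995/0.208 = 1.478.
For a noncompetitive inhibitor, Vmax is reduced to Vmax/α while Km is unchanged: Km,app = 13.1 µM, Vmax,app = 9.88 μmol·min⁻¹.
v = Vmax,app·[S]/(Km,app + [S]) = 9.88 × 5.17/(13.1 + 5.17) = 2.79 μmol·min⁻¹.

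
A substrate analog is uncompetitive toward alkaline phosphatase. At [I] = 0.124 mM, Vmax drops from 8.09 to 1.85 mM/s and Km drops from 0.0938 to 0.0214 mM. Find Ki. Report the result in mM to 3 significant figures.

Uncompetitive: Vmax,app = Vmax/α (and Km,app = Km/α) with α = 1 + [I]/Ki.
α = Vmax/Vmax,app = 8.09/1.85 = 4.373.
Since α = 1 + [I]/Ki, [I]/Ki = 4.373 − 1 = 3.373 and Ki = 0.124/3.373 = 0.0368 mM.

0.0368 mM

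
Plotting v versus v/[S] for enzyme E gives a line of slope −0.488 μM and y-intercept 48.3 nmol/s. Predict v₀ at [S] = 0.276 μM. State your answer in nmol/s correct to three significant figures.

17.4 nmol/s

In the Eadie–Hofstee form v = Vmax − Km·(v/[S]), the slope is −Km and the intercept is Vmax, so Km = 0.488 μM and Vmax = 48.3 nmol/s.
v = 48.3 × 0.276/(0.488 + 0.276) = 17.4 nmol/s.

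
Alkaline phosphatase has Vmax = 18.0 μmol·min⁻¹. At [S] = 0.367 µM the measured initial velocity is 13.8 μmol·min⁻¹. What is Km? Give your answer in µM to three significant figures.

0.112 µM

From v = Vmax[S]/(Km+[S]), Km = [S](Vmax − v)/v.
Km = 0.367 × (18.0 − 13.8) / 13.8 = 1.541/13.8 = 0.112 µM.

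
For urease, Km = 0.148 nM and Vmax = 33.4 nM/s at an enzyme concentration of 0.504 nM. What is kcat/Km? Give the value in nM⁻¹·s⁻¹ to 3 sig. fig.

kcat = Vmax/[E]total = 33.4/0.504 = 66.3 s⁻¹.
kcat/Km = 66.3/0.148 = 448 nM⁻¹·s⁻¹.

448 nM⁻¹·s⁻¹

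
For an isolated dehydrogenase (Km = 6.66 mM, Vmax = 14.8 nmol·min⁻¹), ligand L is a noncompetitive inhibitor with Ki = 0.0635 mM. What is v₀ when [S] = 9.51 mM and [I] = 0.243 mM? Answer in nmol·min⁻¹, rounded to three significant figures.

1.80 nmol·min⁻¹

α = 1 + [I]/Ki = 1 + 0.243/0.0635 = 4.827.
For a noncompetitive inhibitor, Vmax is reduced to Vmax/α while Km is unchanged: Km,app = 6.66 mM, Vmax,app = 3.07 nmol·min⁻¹.
v = Vmax,app·[S]/(Km,app + [S]) = 3.07 × 9.51/(6.66 + 9.51) = 1.80 nmol·min⁻¹.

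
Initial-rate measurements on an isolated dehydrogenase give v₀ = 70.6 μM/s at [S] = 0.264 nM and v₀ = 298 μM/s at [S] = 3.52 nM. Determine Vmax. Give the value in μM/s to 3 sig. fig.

403 μM/s

In reciprocal form, 1/v = (Km/Vmax)·(1/[S]) + 1/Vmax. The two points give (1/[S], 1/v) = (3.788, 0.01416) and (0.2841, 0.003356).
Slope = (0.01416 − 0.003356)/(3.788 − 0.2841) = 0.003085; intercept = 0.01416 − 0.003085×3.788 = 0.002479.
Vmax = 1/intercept = 403 μM/s; Km = slope × Vmax = 0.003085 × 403 = 1.24 nM.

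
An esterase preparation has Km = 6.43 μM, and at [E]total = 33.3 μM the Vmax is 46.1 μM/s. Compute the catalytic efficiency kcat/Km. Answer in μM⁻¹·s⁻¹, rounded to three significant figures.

0.215 μM⁻¹·s⁻¹

kcat = Vmax/[E]total = 46.1/33.3 = 1.38 s⁻¹.
kcat/Km = 1.38/6.43 = 0.215 μM⁻¹·s⁻¹.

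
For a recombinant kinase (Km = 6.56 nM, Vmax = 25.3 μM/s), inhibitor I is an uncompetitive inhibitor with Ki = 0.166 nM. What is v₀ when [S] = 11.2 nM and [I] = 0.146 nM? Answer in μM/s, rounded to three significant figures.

With α = 1 + [I]/Ki = 1 + 0.146/0.166 = 1.880, the uncompetitive rate law is v = (Vmax/α)·[S] / (Km/α + [S]).
v = (25.3/1.880)×11.2 / (6.56/1.880 + 11.2) = 150.8/14.69 = 10.3 μM/s.

10.3 μM/s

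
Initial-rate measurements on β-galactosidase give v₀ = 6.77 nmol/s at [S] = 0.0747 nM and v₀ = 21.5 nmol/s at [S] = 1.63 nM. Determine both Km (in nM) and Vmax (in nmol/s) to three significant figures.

Km = 0.190 nM; Vmax = 24.0 nmol/s

From v = Vmax[S]/(Km+[S]), each point gives Vmax = v(Km+[S])/[S].
Equating: 6.77(Km+0.0747)/0.0747 = 21.5(Km+1.63)/1.63.
90.63·Km + 6.77 = 13.19·Km + 21.5, so (90.63 − 13.19)·Km = 21.5 − 6.77.
Km = 14.73/77.44 = 0.190 nM; then Vmax = 6.77(0.190+0.0747)/0.0747 = 24.0 nmol/s.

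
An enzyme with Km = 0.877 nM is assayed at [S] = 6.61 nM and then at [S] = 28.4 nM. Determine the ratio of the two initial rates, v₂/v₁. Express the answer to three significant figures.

Since Vmax cancels, v₂/v₁ = [S]₂(Km+[S]₁) / [S]₁(Km+[S]₂).
= 28.4×(0.877+6.61) / (6.61×(0.877+28.4)) = 212.6/193.5 = 1.10.

1.10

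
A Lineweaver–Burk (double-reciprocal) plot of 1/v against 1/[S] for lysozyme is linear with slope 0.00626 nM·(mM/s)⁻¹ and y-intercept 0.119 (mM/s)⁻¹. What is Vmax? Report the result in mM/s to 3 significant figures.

The y-intercept of a Lineweaver–Burk plot equals 1/Vmax, so Vmax = 1/0.119 = 8.40 mM/s.

8.40 mM/s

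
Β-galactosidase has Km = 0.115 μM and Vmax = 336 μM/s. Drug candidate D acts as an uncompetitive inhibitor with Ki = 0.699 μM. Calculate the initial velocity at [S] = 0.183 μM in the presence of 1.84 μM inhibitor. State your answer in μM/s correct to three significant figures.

With α = 1 + [I]/Ki = 1 + 1.84/0.699 = 3.632, the uncompetitive rate law is v = (Vmax/α)·[S] / (Km/α + [S]).
v = (336/3.632)×0.183 / (0.115/3.632 + 0.183) = 16.93/0.2147 = 78.9 μM/s.

78.9 μM/s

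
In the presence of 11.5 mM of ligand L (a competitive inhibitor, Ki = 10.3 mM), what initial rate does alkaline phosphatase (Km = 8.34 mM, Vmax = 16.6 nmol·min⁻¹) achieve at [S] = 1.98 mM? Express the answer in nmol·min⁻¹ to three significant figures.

With α = 1 + [I]/Ki = 1 + 11.5/10.3 = 2.117, the competitive rate law is v = Vmax[S] / (αKm + [S]).
v = 16.6×1.98 / (2.117×8.34 + 1.98) = 32.87/19.63 = 1.67 nmol·min⁻¹.

1.67 nmol·min⁻¹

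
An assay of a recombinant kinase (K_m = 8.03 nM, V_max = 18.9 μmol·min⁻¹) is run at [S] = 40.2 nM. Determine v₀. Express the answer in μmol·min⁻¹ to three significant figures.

15.8 μmol·min⁻¹

v = Vmax·[S]/(Km + [S]) = 18.9 × 40.2 / (8.03 + 40.2)
  = 759.8 / 48.23 = 15.8 μmol·min⁻¹.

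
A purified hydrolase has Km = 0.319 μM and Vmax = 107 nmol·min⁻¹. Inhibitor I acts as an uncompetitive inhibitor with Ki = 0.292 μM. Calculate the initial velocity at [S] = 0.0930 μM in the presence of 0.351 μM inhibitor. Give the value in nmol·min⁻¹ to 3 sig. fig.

α = 1 + [I]/Ki = 1 + 0.351/0.292 = 2.202.
For an uncompetitive inhibitor, both parameters are divided by α, giving Vmax/α and Km/α: Km,app = 0.145 μM, Vmax,app = 48.6 nmol·min⁻¹.
v = Vmax,app·[S]/(Km,app + [S]) = 48.6 × 0.0930/(0.145 + 0.0930) = 19.0 nmol·min⁻¹.

19.0 nmol·min⁻¹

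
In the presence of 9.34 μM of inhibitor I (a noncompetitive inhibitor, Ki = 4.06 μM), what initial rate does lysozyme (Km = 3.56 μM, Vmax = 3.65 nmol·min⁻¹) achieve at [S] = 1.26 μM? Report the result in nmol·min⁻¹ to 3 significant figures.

0.289 nmol·min⁻¹

With α = 1 + [I]/Ki = 1 + 9.34/4.06 = 3.300, the noncompetitive rate law is v = (Vmax/α)·[S] / (Km + [S]).
v = (3.65/3.300)×1.26 / (3.56 + 1.26) = 1.393/4.820 = 0.289 nmol·min⁻¹.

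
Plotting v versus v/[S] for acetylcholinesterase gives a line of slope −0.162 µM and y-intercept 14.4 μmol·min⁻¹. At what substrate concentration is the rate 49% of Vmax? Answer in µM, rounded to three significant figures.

The Eadie–Hofstee slope gives Km = 0.162 µM (slope = −Km).
v/Vmax = [S]/(Km+[S]) = 0.49 ⇒ [S] = Km·0.49/(1−0.49) = 0.162 × 0.9608 = 0.156 µM.

0.156 µM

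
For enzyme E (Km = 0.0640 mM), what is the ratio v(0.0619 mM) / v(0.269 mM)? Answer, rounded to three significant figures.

The fractional saturations are [S]/(Km+[S]) = 0.269/0.3330 = 0.8078 and 0.0619/0.1259 = 0.4917.
v₂/v₁ is just their ratio: 0.4917/0.8078 = 0.609.

0.609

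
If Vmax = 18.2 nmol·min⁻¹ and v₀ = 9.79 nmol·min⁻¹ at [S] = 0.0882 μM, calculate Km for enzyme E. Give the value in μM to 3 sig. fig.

v/Vmax = 9.79/18.2 = 0.5379 = [S]/(Km+[S]).
So Km + [S] = [S]/0.5379 = 0.1640 μM, giving Km = 0.1640 − 0.0882 = 0.0758 μM.

0.0758 μM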